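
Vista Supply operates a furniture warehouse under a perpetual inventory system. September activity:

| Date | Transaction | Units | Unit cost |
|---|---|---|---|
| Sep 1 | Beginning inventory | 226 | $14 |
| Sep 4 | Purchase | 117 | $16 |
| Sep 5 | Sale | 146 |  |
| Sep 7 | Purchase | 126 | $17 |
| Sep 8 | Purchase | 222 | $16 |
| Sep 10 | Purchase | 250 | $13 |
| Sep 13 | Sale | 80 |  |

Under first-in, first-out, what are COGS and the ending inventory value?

COGS = $3,164; ending inventory = $10,816

Sep 5, 146 sold [FIFO — oldest first]: 146 @ $14 = $2,044
Sep 13, 80 sold [FIFO — oldest first]: 80 @ $14 = $1,120
Total COGS = $2,044 + $1,120 = $3,164
Ending inventory: 117 @ $16 + 126 @ $17 + 222 @ $16 + 250 @ $13 = $10,816
Check: goods available $13,980 = COGS $3,164 + ending $10,816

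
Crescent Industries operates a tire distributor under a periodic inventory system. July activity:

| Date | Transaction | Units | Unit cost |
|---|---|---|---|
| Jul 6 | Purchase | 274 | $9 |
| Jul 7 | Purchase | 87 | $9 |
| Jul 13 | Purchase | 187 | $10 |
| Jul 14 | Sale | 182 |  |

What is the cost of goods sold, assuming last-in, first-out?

Jul 14, 182 sold [LIFO — newest first]: 182 @ $10 = $1,820
Ending inventory: 274 @ $9 + 87 @ $9 + 5 @ $10 = $3,299

COGS = $1,820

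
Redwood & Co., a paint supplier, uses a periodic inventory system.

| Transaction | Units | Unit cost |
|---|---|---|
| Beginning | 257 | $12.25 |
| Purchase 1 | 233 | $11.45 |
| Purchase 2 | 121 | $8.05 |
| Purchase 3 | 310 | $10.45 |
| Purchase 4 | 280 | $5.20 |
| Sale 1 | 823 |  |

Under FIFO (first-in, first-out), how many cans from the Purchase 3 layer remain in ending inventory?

Sale 1 (823) [FIFO — oldest first]: 257 @ $12.25 + 233 @ $11.45 + 121 @ $8.05 + 212 @ $10.45 = $9,005.55
Ending inventory: 98 @ $10.45 + 280 @ $5.20 = $2,480.10

98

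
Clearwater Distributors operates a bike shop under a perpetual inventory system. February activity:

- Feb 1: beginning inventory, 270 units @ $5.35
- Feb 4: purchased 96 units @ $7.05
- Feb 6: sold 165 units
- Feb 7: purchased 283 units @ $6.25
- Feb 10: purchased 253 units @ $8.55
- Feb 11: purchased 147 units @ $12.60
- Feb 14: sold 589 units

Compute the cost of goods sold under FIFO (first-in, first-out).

COGS = $4,787.80

Feb 6, 165 sold [FIFO — oldest first]: 165 @ $5.35 = $882.75
Feb 14, 589 sold [FIFO — oldest first]: 105 @ $5.35 + 96 @ $7.05 + 283 @ $6.25 + 105 @ $8.55 = $3,905.05
Total COGS = $882.75 + $3,905.05 = $4,787.80
Ending inventory: 148 @ $8.55 + 147 @ $12.60 = $3,117.60
Check: goods available $7,905.40 = COGS $4,787.80 + ending $3,117.60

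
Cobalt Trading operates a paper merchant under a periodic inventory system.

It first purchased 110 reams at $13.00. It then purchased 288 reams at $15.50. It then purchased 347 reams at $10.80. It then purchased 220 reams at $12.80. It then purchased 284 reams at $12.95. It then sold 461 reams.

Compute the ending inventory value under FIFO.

Sale 1 (461) [FIFO — oldest first]: 110 @ $13.00 + 288 @ $15.50 + 63 @ $10.80 = $6,574.40
Ending inventory: 284 @ $10.80 + 220 @ $12.80 + 284 @ $12.95 = $9,561.00
Check: goods available $16,135.40 = COGS $6,574.40 + ending $9,561.00

Ending inventory = $9,561.00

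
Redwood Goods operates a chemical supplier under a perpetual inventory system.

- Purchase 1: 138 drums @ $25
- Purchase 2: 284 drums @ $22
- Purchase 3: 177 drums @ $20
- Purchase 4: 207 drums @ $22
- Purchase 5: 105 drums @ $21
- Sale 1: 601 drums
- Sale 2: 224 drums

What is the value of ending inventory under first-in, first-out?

Sale 1 (601) [FIFO — oldest first]: 138 @ $25 + 284 @ $22 + 177 @ $20 + 2 @ $22 = $13,282
Sale 2 (224) [FIFO — oldest first]: 205 @ $22 + 19 @ $21 = $4,909
Total COGS = $13,282 + $4,909 = $18,191
Ending inventory: 86 @ $21 = $1,806
Check: goods available $19,997 = COGS $18,191 + ending $1,806

Ending inventory = $1,806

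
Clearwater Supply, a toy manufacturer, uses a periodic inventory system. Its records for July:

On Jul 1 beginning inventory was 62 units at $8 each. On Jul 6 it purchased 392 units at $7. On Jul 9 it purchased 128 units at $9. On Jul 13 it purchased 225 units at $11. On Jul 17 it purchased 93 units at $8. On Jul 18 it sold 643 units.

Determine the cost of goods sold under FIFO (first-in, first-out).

COGS = $5,063

Jul 18, 643 sold [FIFO — oldest first]: 62 @ $8 + 392 @ $7 + 128 @ $9 + 61 @ $11 = $5,063
Ending inventory: 164 @ $11 + 93 @ $8 = $2,548
Check: goods available $7,611 = COGS $5,063 + ending $2,548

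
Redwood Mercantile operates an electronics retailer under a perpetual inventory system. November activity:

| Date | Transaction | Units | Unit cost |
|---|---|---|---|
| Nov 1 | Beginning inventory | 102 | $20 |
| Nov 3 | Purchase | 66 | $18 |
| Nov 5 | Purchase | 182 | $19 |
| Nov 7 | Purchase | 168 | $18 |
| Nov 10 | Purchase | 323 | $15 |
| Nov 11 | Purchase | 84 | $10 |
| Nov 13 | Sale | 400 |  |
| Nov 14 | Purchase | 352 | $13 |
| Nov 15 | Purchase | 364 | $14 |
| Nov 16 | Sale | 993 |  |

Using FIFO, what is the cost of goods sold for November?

COGS = $21,595

Nov 13, 400 sold [FIFO — oldest first]: 102 @ $20 + 66 @ $18 + 182 @ $19 + 50 @ $18 = $7,586
Nov 16, 993 sold [FIFO — oldest first]: 118 @ $18 + 323 @ $15 + 84 @ $10 + 352 @ $13 + 116 @ $14 = $14,009
Total COGS = $7,586 + $14,009 = $21,595
Ending inventory: 248 @ $14 = $3,472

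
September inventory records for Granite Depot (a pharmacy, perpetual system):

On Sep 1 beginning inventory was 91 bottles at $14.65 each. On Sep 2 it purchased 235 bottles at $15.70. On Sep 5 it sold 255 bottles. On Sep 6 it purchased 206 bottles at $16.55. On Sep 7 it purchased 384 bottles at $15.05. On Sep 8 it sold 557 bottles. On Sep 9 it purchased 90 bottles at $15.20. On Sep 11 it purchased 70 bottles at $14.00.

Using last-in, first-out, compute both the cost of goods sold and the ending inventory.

COGS = $12,624.85; ending inventory = $3,934.30

Sep 5, 255 sold [LIFO — newest first]: 235 @ $15.70 + 20 @ $14.65 = $3,982.50
Sep 8, 557 sold [LIFO — newest first]: 384 @ $15.05 + 173 @ $16.55 = $8,642.35
Total COGS = $3,982.50 + $8,642.35 = $12,624.85
Ending inventory: 71 @ $14.65 + 33 @ $16.55 + 90 @ $15.20 + 70 @ $14.00 = $3,934.30
Check: goods available $16,559.15 = COGS $12,624.85 + ending $3,934.30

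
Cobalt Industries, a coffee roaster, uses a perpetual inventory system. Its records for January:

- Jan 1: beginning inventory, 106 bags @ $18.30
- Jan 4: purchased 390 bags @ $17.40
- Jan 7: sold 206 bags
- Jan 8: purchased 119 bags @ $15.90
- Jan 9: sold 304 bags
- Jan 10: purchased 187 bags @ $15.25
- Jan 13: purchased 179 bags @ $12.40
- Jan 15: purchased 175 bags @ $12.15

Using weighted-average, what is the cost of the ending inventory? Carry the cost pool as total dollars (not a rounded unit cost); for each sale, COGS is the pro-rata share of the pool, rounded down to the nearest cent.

Ending inventory = $8,993.10

After Jan 1: 106 on hand, pool $1,939.80 (≈ $18.3000 each)
After Jan 4: 496 on hand, pool $8,725.80 (≈ $17.5923 each)
Jan 7, sell 206: 206/496 × $8,725.80 → $3,624.02
After Jan 8: 409 on hand, pool $6,993.88 (≈ $17.1000 each)
Jan 9, sell 304: 304/409 × $6,993.88 → $5,198.38
After Jan 10: 292 on hand, pool $4,647.25 (≈ $15.9152 each)
After Jan 13: 471 on hand, pool $6,866.85 (≈ $14.5793 each)
After Jan 15: 646 on hand, pool $8,993.10 (≈ $13.9212 each)
Total COGS = $3,624.02 + $5,198.38 = $8,822.40
Ending inventory (cost pool remaining) = $8,993.10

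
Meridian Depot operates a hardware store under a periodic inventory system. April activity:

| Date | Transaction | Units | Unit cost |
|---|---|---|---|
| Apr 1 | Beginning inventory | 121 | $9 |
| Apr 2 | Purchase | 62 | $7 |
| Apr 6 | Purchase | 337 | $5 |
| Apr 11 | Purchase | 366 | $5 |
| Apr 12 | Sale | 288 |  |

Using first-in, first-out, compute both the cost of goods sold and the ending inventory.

COGS = $2,048; ending inventory = $2,990

Apr 12, 288 sold [FIFO — oldest first]: 121 @ $9 + 62 @ $7 + 105 @ $5 = $2,048
Ending inventory: 232 @ $5 + 366 @ $5 = $2,990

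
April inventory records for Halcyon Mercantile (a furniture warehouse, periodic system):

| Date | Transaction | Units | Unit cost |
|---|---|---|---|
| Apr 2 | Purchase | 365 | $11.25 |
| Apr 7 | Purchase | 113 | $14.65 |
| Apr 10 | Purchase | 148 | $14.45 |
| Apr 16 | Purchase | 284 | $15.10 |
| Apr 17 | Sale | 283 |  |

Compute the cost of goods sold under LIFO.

Apr 17, 283 sold [LIFO — newest first]: 283 @ $15.10 = $4,273.30
Ending inventory: 365 @ $11.25 + 113 @ $14.65 + 148 @ $14.45 + 1 @ $15.10 = $7,915.40
Check: goods available $12,188.70 = COGS $4,273.30 + ending $7,915.40

COGS = $4,273.30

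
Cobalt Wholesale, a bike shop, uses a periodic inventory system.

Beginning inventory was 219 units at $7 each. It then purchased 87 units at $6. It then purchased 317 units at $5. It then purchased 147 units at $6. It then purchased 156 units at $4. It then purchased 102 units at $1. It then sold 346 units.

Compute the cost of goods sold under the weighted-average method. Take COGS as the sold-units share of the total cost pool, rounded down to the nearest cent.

Sale 1, sell 346: 346/1028 × $5,248.00 → $1,766.35
Ending inventory (cost pool remaining) = $3,481.65
Check: goods available $5,248.00 = COGS $1,766.35 + ending $3,481.65

COGS = $1,766.35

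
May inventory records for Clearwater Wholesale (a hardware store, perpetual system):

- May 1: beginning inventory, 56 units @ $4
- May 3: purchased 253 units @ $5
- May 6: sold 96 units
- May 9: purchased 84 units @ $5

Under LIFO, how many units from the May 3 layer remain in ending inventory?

May 6, 96 sold [LIFO — newest first]: 96 @ $5 = $480
Ending inventory: 56 @ $4 + 157 @ $5 + 84 @ $5 = $1,429

157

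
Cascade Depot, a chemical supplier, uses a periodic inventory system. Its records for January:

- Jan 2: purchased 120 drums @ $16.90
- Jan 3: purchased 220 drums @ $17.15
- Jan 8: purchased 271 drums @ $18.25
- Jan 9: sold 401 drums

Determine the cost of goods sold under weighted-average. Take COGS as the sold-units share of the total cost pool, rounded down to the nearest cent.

Jan 9, sell 401: 401/611 × $10,746.75 → $7,053.10
Ending inventory (cost pool remaining) = $3,693.65
Check: goods available $10,746.75 = COGS $7,053.10 + ending $3,693.65

COGS = $7,053.10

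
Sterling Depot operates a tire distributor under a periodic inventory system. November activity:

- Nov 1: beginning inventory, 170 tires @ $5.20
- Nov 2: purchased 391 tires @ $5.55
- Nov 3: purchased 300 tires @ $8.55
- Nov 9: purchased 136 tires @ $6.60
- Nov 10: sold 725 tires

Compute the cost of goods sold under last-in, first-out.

Nov 10, 725 sold [LIFO — newest first]: 136 @ $6.60 + 300 @ $8.55 + 289 @ $5.55 = $5,066.55
Ending inventory: 170 @ $5.20 + 102 @ $5.55 = $1,450.10

COGS = $5,066.55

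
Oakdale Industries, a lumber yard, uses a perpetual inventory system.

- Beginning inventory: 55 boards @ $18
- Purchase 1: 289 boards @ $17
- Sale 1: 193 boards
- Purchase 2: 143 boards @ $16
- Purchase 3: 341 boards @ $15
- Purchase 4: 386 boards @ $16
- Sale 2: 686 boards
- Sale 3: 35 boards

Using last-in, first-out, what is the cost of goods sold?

COGS = $14,482

Sale 1 (193) [LIFO — newest first]: 193 @ $17 = $3,281
Sale 2 (686) [LIFO — newest first]: 386 @ $16 + 300 @ $15 = $10,676
Sale 3 (35) [LIFO — newest first]: 35 @ $15 = $525
Total COGS = $3,281 + $10,676 + $525 = $14,482
Ending inventory: 55 @ $18 + 96 @ $17 + 143 @ $16 + 6 @ $15 = $5,000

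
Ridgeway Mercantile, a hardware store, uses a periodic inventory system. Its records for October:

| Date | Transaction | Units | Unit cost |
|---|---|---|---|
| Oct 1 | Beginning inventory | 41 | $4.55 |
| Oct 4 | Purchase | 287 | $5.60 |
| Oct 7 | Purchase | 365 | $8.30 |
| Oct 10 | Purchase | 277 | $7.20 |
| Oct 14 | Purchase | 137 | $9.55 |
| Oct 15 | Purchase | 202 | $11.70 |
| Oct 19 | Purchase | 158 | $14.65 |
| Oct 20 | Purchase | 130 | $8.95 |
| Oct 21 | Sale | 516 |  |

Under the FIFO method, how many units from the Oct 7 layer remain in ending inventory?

177

Oct 21, 516 sold [FIFO — oldest first]: 41 @ $4.55 + 287 @ $5.60 + 188 @ $8.30 = $3,354.15
Ending inventory: 177 @ $8.30 + 277 @ $7.20 + 137 @ $9.55 + 202 @ $11.70 + 158 @ $14.65 + 130 @ $8.95 = $10,613.45
Check: goods available $13,967.60 = COGS $3,354.15 + ending $10,613.45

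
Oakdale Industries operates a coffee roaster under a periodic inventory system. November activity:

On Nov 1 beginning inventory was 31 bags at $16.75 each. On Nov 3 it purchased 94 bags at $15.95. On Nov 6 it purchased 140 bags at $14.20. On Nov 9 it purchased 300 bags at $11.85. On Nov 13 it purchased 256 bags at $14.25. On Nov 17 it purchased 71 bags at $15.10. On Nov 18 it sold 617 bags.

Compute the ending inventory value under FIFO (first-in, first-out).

Nov 18, 617 sold [FIFO — oldest first]: 31 @ $16.75 + 94 @ $15.95 + 140 @ $14.20 + 300 @ $11.85 + 52 @ $14.25 = $8,302.55
Ending inventory: 204 @ $14.25 + 71 @ $15.10 = $3,979.10

Ending inventory = $3,979.10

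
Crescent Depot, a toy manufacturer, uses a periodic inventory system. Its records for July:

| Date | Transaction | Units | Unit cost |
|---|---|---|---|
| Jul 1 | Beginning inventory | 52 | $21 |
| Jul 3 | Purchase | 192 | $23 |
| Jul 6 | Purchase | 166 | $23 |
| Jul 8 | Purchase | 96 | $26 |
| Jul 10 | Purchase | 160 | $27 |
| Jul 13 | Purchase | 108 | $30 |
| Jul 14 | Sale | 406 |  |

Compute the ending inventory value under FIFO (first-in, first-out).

Jul 14, 406 sold [FIFO — oldest first]: 52 @ $21 + 192 @ $23 + 162 @ $23 = $9,234
Ending inventory: 4 @ $23 + 96 @ $26 + 160 @ $27 + 108 @ $30 = $10,148

Ending inventory = $10,148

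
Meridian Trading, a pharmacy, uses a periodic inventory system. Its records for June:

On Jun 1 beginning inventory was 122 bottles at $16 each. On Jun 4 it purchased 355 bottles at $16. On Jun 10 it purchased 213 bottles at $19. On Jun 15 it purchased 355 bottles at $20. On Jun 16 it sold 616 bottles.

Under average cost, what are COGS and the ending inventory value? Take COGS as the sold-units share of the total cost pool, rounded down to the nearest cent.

COGS = $11,069.72; ending inventory = $7,709.28

Jun 16, sell 616: 616/1045 × $18,779.00 → $11,069.72
Ending inventory (cost pool remaining) = $7,709.28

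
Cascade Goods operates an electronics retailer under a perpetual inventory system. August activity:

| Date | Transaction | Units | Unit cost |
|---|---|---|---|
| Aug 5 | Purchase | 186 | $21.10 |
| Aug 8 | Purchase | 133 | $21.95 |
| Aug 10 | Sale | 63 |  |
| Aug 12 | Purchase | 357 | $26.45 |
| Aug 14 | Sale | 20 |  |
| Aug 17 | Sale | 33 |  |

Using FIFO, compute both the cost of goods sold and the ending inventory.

Aug 10, 63 sold [FIFO — oldest first]: 63 @ $21.10 = $1,329.30
Aug 14, 20 sold [FIFO — oldest first]: 20 @ $21.10 = $422.00
Aug 17, 33 sold [FIFO — oldest first]: 33 @ $21.10 = $696.30
Total COGS = $1,329.30 + $422.00 + $696.30 = $2,447.60
Ending inventory: 70 @ $21.10 + 133 @ $21.95 + 357 @ $26.45 = $13,839.00

COGS = $2,447.60; ending inventory = $13,839.00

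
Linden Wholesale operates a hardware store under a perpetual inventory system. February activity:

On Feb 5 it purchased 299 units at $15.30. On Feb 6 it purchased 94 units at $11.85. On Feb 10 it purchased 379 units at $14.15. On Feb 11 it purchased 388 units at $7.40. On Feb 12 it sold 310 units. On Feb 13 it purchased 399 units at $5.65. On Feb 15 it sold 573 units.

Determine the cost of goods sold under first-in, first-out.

COGS = $11,872.85

Feb 12, 310 sold [FIFO — oldest first]: 299 @ $15.30 + 11 @ $11.85 = $4,705.05
Feb 15, 573 sold [FIFO — oldest first]: 83 @ $11.85 + 379 @ $14.15 + 111 @ $7.40 = $7,167.80
Total COGS = $4,705.05 + $7,167.80 = $11,872.85
Ending inventory: 277 @ $7.40 + 399 @ $5.65 = $4,304.15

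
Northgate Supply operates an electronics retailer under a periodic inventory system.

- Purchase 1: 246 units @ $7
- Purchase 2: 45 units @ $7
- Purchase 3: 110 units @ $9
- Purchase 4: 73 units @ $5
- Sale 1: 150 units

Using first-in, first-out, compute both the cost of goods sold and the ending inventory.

Sale 1 (150) [FIFO — oldest first]: 150 @ $7 = $1,050
Ending inventory: 96 @ $7 + 45 @ $7 + 110 @ $9 + 73 @ $5 = $2,342

COGS = $1,050; ending inventory = $2,342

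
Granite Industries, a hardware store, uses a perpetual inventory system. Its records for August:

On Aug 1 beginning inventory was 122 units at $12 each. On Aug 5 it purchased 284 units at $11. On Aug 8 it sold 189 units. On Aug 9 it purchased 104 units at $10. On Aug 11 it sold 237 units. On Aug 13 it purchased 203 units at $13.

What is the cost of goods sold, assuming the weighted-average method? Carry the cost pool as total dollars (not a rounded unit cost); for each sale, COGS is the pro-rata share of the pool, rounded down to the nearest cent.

After Aug 1: 122 on hand, pool $1,464.00 (≈ $12.0000 each)
After Aug 5: 406 on hand, pool $4,588.00 (≈ $11.3005 each)
Aug 8, sell 189: 189/406 × $4,588.00 → $2,135.79
After Aug 9: 321 on hand, pool $3,492.21 (≈ $10.8792 each)
Aug 11, sell 237: 237/321 × $3,492.21 → $2,578.36
After Aug 13: 287 on hand, pool $3,552.85 (≈ $12.3793 each)
Total COGS = $2,135.79 + $2,578.36 = $4,714.15
Ending inventory (cost pool remaining) = $3,552.85
Check: goods available $8,267.00 = COGS $4,714.15 + ending $3,552.85

COGS = $4,714.15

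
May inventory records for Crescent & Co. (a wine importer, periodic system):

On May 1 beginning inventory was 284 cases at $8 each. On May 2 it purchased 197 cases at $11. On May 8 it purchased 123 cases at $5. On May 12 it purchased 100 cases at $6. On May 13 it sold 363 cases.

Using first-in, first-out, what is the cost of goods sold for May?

May 13, 363 sold [FIFO — oldest first]: 284 @ $8 + 79 @ $11 = $3,141
Ending inventory: 118 @ $11 + 123 @ $5 + 100 @ $6 = $2,513

COGS = $3,141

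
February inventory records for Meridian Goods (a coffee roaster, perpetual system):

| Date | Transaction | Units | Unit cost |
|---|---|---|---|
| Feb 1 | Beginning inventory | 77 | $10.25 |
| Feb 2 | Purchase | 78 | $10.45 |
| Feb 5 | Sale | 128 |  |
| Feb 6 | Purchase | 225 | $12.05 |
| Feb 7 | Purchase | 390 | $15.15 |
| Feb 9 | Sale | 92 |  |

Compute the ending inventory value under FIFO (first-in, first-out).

Feb 5, 128 sold [FIFO — oldest first]: 77 @ $10.25 + 51 @ $10.45 = $1,322.20
Feb 9, 92 sold [FIFO — oldest first]: 27 @ $10.45 + 65 @ $12.05 = $1,065.40
Total COGS = $1,322.20 + $1,065.40 = $2,387.60
Ending inventory: 160 @ $12.05 + 390 @ $15.15 = $7,836.50

Ending inventory = $7,836.50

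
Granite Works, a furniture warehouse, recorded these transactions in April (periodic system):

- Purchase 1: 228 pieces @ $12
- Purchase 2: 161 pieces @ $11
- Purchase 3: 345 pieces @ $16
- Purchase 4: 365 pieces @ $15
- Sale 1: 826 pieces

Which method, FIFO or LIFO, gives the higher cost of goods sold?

LIFO

FIFO COGS: 228 @ $12 + 161 @ $11 + 345 @ $16 + 92 @ $15 = $11,407
LIFO COGS: 365 @ $15 + 345 @ $16 + 116 @ $11 = $12,271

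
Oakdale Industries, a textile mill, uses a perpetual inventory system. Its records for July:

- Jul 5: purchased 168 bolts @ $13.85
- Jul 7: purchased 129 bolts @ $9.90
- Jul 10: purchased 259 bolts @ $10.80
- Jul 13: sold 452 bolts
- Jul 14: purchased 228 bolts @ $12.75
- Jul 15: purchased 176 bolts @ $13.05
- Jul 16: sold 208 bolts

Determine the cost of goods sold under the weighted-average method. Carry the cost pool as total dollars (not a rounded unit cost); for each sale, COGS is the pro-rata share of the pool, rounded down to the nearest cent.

After Jul 5: 168 on hand, pool $2,326.80 (≈ $13.8500 each)
After Jul 7: 297 on hand, pool $3,603.90 (≈ $12.1343 each)
After Jul 10: 556 on hand, pool $6,401.10 (≈ $11.5128 each)
Jul 13, sell 452: 452/556 × $6,401.10 → $5,203.77
After Jul 14: 332 on hand, pool $4,104.33 (≈ $12.3624 each)
After Jul 15: 508 on hand, pool $6,401.13 (≈ $12.6006 each)
Jul 16, sell 208: 208/508 × $6,401.13 → $2,620.93
Total COGS = $5,203.77 + $2,620.93 = $7,824.70
Ending inventory (cost pool remaining) = $3,780.20
Check: goods available $11,604.90 = COGS $7,824.70 + ending $3,780.20

COGS = $7,824.70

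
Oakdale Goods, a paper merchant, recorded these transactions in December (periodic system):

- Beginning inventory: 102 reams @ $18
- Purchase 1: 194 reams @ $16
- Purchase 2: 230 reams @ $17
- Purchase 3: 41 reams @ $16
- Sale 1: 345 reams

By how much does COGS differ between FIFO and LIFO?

$23

FIFO COGS: 102 @ $18 + 194 @ $16 + 49 @ $17 = $5,773
LIFO COGS: 41 @ $16 + 230 @ $17 + 74 @ $16 = $5,750
Difference = |$5,773 − $5,750| = $23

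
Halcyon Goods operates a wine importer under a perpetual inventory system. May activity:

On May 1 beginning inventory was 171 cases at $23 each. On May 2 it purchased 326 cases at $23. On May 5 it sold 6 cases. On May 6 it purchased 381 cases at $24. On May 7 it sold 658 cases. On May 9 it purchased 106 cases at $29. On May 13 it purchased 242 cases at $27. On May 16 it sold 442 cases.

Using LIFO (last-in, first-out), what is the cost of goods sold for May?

COGS = $27,423

May 5, 6 sold [LIFO — newest first]: 6 @ $23 = $138
May 7, 658 sold [LIFO — newest first]: 381 @ $24 + 277 @ $23 = $15,515
May 16, 442 sold [LIFO — newest first]: 242 @ $27 + 106 @ $29 + 43 @ $23 + 51 @ $23 = $11,770
Total COGS = $138 + $15,515 + $11,770 = $27,423
Ending inventory: 120 @ $23 = $2,760
Check: goods available $30,183 = COGS $27,423 + ending $2,760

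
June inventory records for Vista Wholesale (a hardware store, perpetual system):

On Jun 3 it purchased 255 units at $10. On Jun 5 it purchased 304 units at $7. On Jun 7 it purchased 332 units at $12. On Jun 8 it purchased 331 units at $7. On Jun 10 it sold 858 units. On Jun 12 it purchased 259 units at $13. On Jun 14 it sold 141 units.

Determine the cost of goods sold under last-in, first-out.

Jun 10, 858 sold [LIFO — newest first]: 331 @ $7 + 332 @ $12 + 195 @ $7 = $7,666
Jun 14, 141 sold [LIFO — newest first]: 141 @ $13 = $1,833
Total COGS = $7,666 + $1,833 = $9,499
Ending inventory: 255 @ $10 + 109 @ $7 + 118 @ $13 = $4,847

COGS = $9,499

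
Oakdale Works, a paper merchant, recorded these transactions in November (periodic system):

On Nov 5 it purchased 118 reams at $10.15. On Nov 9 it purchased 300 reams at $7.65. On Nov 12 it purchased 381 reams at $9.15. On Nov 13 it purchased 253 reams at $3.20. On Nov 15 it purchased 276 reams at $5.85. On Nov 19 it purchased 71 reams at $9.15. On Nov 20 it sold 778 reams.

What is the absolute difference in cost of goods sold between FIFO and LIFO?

FIFO COGS: 118 @ $10.15 + 300 @ $7.65 + 360 @ $9.15 = $6,786.70
LIFO COGS: 71 @ $9.15 + 276 @ $5.85 + 253 @ $3.20 + 178 @ $9.15 = $4,702.55
Difference = |$6,786.70 − $4,702.55| = $2,084.15

$2,084.15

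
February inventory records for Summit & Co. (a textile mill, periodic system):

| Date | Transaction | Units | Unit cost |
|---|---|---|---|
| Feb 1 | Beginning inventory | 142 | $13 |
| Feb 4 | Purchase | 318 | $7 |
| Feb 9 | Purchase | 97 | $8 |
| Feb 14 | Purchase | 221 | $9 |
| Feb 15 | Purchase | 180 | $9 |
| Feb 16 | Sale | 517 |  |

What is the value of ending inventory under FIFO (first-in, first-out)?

Ending inventory = $3,929

Feb 16, 517 sold [FIFO — oldest first]: 142 @ $13 + 318 @ $7 + 57 @ $8 = $4,528
Ending inventory: 40 @ $8 + 221 @ $9 + 180 @ $9 = $3,929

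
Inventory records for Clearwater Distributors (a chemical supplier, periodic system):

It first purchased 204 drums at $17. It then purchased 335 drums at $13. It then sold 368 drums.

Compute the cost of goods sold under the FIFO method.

COGS = $5,600

Sale 1 (368) [FIFO — oldest first]: 204 @ $17 + 164 @ $13 = $5,600
Ending inventory: 171 @ $13 = $2,223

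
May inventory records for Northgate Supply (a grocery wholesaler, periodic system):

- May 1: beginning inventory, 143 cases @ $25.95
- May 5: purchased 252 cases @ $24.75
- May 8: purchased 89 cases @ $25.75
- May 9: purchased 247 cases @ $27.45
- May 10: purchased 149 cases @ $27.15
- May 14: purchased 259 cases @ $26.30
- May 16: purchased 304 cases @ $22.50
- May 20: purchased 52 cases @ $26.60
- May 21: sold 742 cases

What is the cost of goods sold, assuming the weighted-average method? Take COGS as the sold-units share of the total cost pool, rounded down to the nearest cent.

May 21, sell 742: 742/1495 × $38,100.00 → $18,909.83
Ending inventory (cost pool remaining) = $19,190.17

COGS = $18,909.83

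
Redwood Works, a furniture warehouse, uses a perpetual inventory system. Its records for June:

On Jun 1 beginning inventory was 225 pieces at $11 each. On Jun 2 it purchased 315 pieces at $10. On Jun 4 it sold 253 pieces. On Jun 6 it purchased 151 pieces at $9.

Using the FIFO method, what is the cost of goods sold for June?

Jun 4, 253 sold [FIFO — oldest first]: 225 @ $11 + 28 @ $10 = $2,755
Ending inventory: 287 @ $10 + 151 @ $9 = $4,229

COGS = $2,755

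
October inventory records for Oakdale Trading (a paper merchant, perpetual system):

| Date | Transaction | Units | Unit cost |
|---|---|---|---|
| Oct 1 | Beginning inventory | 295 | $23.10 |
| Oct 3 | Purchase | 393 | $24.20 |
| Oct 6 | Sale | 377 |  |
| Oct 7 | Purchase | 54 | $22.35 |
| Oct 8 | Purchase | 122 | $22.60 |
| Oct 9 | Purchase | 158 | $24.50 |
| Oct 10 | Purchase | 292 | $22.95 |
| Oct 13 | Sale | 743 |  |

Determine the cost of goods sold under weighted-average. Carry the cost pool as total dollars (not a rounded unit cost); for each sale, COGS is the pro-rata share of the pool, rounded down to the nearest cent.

COGS = $26,324.02

After Oct 1: 295 on hand, pool $6,814.50 (≈ $23.1000 each)
After Oct 3: 688 on hand, pool $16,325.10 (≈ $23.7283 each)
Oct 6, sell 377: 377/688 × $16,325.10 → $8,945.58
After Oct 7: 365 on hand, pool $8,586.42 (≈ $23.5244 each)
After Oct 8: 487 on hand, pool $11,343.62 (≈ $23.2929 each)
After Oct 9: 645 on hand, pool $15,214.62 (≈ $23.5886 each)
After Oct 10: 937 on hand, pool $21,916.02 (≈ $23.3896 each)
Oct 13, sell 743: 743/937 × $21,916.02 → $17,378.44
Total COGS = $8,945.58 + $17,378.44 = $26,324.02
Ending inventory (cost pool remaining) = $4,537.58
Check: goods available $30,861.60 = COGS $26,324.02 + ending $4,537.58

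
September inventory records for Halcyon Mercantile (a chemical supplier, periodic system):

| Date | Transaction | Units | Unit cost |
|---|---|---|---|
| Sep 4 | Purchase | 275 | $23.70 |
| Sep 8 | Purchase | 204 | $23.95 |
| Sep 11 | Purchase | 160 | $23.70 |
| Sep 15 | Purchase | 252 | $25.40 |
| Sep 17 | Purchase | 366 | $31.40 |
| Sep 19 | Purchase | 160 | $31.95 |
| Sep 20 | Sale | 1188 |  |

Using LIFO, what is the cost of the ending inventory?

Sep 20, 1188 sold [LIFO — newest first]: 160 @ $31.95 + 366 @ $31.40 + 252 @ $25.40 + 160 @ $23.70 + 204 @ $23.95 + 46 @ $23.70 = $32,773.20
Ending inventory: 229 @ $23.70 = $5,427.30

Ending inventory = $5,427.30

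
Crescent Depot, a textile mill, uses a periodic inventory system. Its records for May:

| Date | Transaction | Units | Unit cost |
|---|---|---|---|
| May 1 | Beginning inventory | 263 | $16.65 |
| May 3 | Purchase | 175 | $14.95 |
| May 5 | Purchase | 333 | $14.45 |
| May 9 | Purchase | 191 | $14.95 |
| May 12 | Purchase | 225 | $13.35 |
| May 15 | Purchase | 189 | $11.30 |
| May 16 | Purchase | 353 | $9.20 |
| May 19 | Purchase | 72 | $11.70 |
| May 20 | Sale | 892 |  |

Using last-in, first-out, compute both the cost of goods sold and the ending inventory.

May 20, 892 sold [LIFO — newest first]: 72 @ $11.70 + 353 @ $9.20 + 189 @ $11.30 + 225 @ $13.35 + 53 @ $14.95 = $10,021.80
Ending inventory: 263 @ $16.65 + 175 @ $14.95 + 333 @ $14.45 + 138 @ $14.95 = $13,870.15

COGS = $10,021.80; ending inventory = $13,870.15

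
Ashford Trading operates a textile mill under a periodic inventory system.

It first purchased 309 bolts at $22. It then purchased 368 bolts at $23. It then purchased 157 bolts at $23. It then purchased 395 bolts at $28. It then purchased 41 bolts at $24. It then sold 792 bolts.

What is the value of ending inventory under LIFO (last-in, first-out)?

Ending inventory = $10,685

Sale 1 (792) [LIFO — newest first]: 41 @ $24 + 395 @ $28 + 157 @ $23 + 199 @ $23 = $20,232
Ending inventory: 309 @ $22 + 169 @ $23 = $10,685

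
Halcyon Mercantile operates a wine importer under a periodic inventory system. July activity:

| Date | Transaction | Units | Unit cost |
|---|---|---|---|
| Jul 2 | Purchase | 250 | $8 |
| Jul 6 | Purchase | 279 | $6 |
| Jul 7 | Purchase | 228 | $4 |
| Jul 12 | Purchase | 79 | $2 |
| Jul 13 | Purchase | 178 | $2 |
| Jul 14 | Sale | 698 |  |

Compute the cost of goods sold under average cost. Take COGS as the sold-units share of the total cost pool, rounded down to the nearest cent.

Jul 14, sell 698: 698/1014 × $5,100.00 → $3,510.65
Ending inventory (cost pool remaining) = $1,589.35
Check: goods available $5,100.00 = COGS $3,510.65 + ending $1,589.35

COGS = $3,510.65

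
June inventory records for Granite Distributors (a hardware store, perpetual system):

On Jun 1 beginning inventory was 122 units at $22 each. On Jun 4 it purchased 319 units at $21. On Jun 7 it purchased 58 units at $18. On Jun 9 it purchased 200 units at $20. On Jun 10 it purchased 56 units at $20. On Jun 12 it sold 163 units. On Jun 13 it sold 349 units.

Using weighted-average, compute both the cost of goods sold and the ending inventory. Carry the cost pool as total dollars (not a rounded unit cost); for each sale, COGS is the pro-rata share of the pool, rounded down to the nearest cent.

After Jun 1: 122 on hand, pool $2,684.00 (≈ $22.0000 each)
After Jun 4: 441 on hand, pool $9,383.00 (≈ $21.2766 each)
After Jun 7: 499 on hand, pool $10,427.00 (≈ $20.8958 each)
After Jun 9: 699 on hand, pool $14,427.00 (≈ $20.6395 each)
After Jun 10: 755 on hand, pool $15,547.00 (≈ $20.5921 each)
Jun 12, sell 163: 163/755 × $15,547.00 → $3,356.50
Jun 13, sell 349: 349/592 × $12,190.50 → $7,186.62
Total COGS = $3,356.50 + $7,186.62 = $10,543.12
Ending inventory (cost pool remaining) = $5,003.88

COGS = $10,543.12; ending inventory = $5,003.88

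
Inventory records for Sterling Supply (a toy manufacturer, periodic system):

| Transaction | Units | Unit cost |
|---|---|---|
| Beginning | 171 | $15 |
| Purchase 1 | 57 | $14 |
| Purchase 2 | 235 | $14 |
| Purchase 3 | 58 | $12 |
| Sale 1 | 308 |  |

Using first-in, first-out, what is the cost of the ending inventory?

Sale 1 (308) [FIFO — oldest first]: 171 @ $15 + 57 @ $14 + 80 @ $14 = $4,483
Ending inventory: 155 @ $14 + 58 @ $12 = $2,866
Check: goods available $7,349 = COGS $4,483 + ending $2,866

Ending inventory = $2,866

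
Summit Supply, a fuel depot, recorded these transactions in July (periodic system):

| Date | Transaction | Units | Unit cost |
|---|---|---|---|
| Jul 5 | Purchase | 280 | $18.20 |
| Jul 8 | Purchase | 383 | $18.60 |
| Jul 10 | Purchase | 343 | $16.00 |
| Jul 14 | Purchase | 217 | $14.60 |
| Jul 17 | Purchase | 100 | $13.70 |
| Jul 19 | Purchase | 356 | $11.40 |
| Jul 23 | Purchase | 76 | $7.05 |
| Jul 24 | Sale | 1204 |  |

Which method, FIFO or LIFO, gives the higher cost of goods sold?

FIFO

FIFO COGS: 280 @ $18.20 + 383 @ $18.60 + 343 @ $16.00 + 198 @ $14.60 = $20,598.60
LIFO COGS: 76 @ $7.05 + 356 @ $11.40 + 100 @ $13.70 + 217 @ $14.60 + 343 @ $16.00 + 112 @ $18.60 = $16,703.60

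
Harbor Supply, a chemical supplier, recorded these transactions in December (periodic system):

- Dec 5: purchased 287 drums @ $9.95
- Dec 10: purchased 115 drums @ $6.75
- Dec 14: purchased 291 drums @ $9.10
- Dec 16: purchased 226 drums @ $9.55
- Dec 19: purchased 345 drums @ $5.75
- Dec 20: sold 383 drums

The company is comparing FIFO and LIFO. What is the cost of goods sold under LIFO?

FIFO COGS: 287 @ $9.95 + 96 @ $6.75 = $3,503.65
LIFO COGS: 345 @ $5.75 + 38 @ $9.55 = $2,346.65

COGS = $2,346.65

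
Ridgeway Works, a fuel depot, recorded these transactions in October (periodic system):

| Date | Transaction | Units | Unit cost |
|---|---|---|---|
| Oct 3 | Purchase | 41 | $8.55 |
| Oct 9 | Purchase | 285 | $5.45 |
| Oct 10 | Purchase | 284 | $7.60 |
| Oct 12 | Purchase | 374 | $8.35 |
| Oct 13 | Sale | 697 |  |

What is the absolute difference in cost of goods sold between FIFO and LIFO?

$705.20

FIFO COGS: 41 @ $8.55 + 285 @ $5.45 + 284 @ $7.60 + 87 @ $8.35 = $4,788.65
LIFO COGS: 374 @ $8.35 + 284 @ $7.60 + 39 @ $5.45 = $5,493.85
Difference = |$4,788.65 − $5,493.85| = $705.20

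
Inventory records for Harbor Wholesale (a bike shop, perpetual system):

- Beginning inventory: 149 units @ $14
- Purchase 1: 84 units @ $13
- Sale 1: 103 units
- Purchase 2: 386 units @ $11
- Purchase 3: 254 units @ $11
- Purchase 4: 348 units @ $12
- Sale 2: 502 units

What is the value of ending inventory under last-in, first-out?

Ending inventory = $7,166

Sale 1 (103) [LIFO — newest first]: 84 @ $13 + 19 @ $14 = $1,358
Sale 2 (502) [LIFO — newest first]: 348 @ $12 + 154 @ $11 = $5,870
Total COGS = $1,358 + $5,870 = $7,228
Ending inventory: 130 @ $14 + 386 @ $11 + 100 @ $11 = $7,166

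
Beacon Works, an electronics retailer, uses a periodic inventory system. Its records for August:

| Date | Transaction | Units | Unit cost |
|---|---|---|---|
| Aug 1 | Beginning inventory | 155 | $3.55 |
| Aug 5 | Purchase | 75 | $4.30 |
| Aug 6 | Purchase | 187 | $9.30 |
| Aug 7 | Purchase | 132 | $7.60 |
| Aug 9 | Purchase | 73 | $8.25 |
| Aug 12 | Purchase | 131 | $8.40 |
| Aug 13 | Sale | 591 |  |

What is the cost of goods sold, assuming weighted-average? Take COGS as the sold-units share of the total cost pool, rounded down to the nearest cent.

Aug 13, sell 591: 591/753 × $5,317.70 → $4,173.65
Ending inventory (cost pool remaining) = $1,144.05
Check: goods available $5,317.70 = COGS $4,173.65 + ending $1,144.05

COGS = $4,173.65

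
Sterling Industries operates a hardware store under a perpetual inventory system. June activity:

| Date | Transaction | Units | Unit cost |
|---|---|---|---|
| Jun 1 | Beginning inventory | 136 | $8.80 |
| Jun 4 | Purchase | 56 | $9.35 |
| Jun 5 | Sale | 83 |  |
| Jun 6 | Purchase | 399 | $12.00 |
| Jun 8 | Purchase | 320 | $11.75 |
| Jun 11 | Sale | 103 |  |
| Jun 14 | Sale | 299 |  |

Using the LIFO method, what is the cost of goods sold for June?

COGS = $5,505.20

Jun 5, 83 sold [LIFO — newest first]: 56 @ $9.35 + 27 @ $8.80 = $761.20
Jun 11, 103 sold [LIFO — newest first]: 103 @ $11.75 = $1,210.25
Jun 14, 299 sold [LIFO — newest first]: 217 @ $11.75 + 82 @ $12.00 = $3,533.75
Total COGS = $761.20 + $1,210.25 + $3,533.75 = $5,505.20
Ending inventory: 109 @ $8.80 + 317 @ $12.00 = $4,763.20
Check: goods available $10,268.40 = COGS $5,505.20 + ending $4,763.20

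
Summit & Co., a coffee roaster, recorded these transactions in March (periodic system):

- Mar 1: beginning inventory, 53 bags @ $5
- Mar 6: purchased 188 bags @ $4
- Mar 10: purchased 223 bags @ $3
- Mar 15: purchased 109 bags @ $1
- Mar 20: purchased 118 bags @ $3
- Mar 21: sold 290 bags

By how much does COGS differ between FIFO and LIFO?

$512

FIFO COGS: 53 @ $5 + 188 @ $4 + 49 @ $3 = $1,164
LIFO COGS: 118 @ $3 + 109 @ $1 + 63 @ $3 = $652
Difference = |$1,164 − $652| = $512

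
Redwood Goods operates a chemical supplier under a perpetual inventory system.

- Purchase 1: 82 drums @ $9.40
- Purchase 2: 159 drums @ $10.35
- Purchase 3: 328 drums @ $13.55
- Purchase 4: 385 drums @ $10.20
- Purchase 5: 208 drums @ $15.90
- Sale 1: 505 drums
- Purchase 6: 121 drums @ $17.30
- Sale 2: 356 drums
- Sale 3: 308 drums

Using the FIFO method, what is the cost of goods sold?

COGS = $14,216.15

Sale 1 (505) [FIFO — oldest first]: 82 @ $9.40 + 159 @ $10.35 + 264 @ $13.55 = $5,993.65
Sale 2 (356) [FIFO — oldest first]: 64 @ $13.55 + 292 @ $10.20 = $3,845.60
Sale 3 (308) [FIFO — oldest first]: 93 @ $10.20 + 208 @ $15.90 + 7 @ $17.30 = $4,376.90
Total COGS = $5,993.65 + $3,845.60 + $4,376.90 = $14,216.15
Ending inventory: 114 @ $17.30 = $1,972.20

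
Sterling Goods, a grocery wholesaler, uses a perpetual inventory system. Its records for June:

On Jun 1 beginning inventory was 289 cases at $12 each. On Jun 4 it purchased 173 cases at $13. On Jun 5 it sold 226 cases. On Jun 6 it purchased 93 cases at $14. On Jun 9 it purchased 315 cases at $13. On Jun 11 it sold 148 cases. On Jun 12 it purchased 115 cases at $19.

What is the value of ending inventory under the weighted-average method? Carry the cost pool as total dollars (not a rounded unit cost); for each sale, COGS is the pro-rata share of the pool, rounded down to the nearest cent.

Ending inventory = $8,590.94

After Jun 1: 289 on hand, pool $3,468.00 (≈ $12.0000 each)
After Jun 4: 462 on hand, pool $5,717.00 (≈ $12.3745 each)
Jun 5, sell 226: 226/462 × $5,717.00 → $2,796.62
After Jun 6: 329 on hand, pool $4,222.38 (≈ $12.8340 each)
After Jun 9: 644 on hand, pool $8,317.38 (≈ $12.9152 each)
Jun 11, sell 148: 148/644 × $8,317.38 → $1,911.44
After Jun 12: 611 on hand, pool $8,590.94 (≈ $14.0605 each)
Total COGS = $2,796.62 + $1,911.44 = $4,708.06
Ending inventory (cost pool remaining) = $8,590.94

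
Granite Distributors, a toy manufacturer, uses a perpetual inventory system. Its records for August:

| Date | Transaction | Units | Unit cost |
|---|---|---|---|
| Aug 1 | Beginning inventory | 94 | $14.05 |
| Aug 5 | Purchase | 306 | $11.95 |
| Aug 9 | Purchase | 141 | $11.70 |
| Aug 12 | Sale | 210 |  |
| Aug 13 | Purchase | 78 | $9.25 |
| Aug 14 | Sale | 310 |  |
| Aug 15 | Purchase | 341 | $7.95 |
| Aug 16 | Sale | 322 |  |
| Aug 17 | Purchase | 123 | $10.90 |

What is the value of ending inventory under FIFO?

Aug 12, 210 sold [FIFO — oldest first]: 94 @ $14.05 + 116 @ $11.95 = $2,706.90
Aug 14, 310 sold [FIFO — oldest first]: 190 @ $11.95 + 120 @ $11.70 = $3,674.50
Aug 16, 322 sold [FIFO — oldest first]: 21 @ $11.70 + 78 @ $9.25 + 223 @ $7.95 = $2,740.05
Total COGS = $2,706.90 + $3,674.50 + $2,740.05 = $9,121.45
Ending inventory: 118 @ $7.95 + 123 @ $10.90 = $2,278.80

Ending inventory = $2,278.80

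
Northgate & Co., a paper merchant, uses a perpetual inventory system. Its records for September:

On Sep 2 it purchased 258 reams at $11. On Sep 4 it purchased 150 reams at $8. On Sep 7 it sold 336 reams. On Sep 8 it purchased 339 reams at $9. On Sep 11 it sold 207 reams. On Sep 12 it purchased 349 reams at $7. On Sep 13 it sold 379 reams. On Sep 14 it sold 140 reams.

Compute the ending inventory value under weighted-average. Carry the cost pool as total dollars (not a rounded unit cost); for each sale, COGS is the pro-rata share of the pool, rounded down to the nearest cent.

After Sep 2: 258 on hand, pool $2,838.00 (≈ $11.0000 each)
After Sep 4: 408 on hand, pool $4,038.00 (≈ $9.8971 each)
Sep 7, sell 336: 336/408 × $4,038.00 → $3,325.41
After Sep 8: 411 on hand, pool $3,763.59 (≈ $9.1572 each)
Sep 11, sell 207: 207/411 × $3,763.59 → $1,895.53
After Sep 12: 553 on hand, pool $4,311.06 (≈ $7.7958 each)
Sep 13, sell 379: 379/553 × $4,311.06 → $2,954.59
Sep 14, sell 140: 140/174 × $1,356.47 → $1,091.41
Total COGS = $3,325.41 + $1,895.53 + $2,954.59 + $1,091.41 = $9,266.94
Ending inventory (cost pool remaining) = $265.06

Ending inventory = $265.06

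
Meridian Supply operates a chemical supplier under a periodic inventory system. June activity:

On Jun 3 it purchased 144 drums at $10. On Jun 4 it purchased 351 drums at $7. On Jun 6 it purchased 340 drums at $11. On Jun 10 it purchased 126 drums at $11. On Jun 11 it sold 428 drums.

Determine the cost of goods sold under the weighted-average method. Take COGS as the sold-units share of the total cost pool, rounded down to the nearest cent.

COGS = $4,018.56

Jun 11, sell 428: 428/961 × $9,023.00 → $4,018.56
Ending inventory (cost pool remaining) = $5,004.44
Check: goods available $9,023.00 = COGS $4,018.56 + ending $5,004.44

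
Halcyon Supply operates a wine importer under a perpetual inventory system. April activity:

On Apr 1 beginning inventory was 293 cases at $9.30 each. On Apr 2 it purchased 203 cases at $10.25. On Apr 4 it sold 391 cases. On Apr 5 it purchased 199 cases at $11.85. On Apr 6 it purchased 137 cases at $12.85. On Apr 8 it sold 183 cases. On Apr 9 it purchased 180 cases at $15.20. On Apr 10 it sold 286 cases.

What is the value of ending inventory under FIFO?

Ending inventory = $2,310.40

Apr 4, 391 sold [FIFO — oldest first]: 293 @ $9.30 + 98 @ $10.25 = $3,729.40
Apr 8, 183 sold [FIFO — oldest first]: 105 @ $10.25 + 78 @ $11.85 = $2,000.55
Apr 10, 286 sold [FIFO — oldest first]: 121 @ $11.85 + 137 @ $12.85 + 28 @ $15.20 = $3,619.90
Total COGS = $3,729.40 + $2,000.55 + $3,619.90 = $9,349.85
Ending inventory: 152 @ $15.20 = $2,310.40
Check: goods available $11,660.25 = COGS $9,349.85 + ending $2,310.40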